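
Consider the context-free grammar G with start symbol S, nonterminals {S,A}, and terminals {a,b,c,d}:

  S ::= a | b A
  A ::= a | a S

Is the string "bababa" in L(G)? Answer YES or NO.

CNF form of G:
  S -> T1 A | a
  A -> T0 S | a
  T0 -> a
  T1 -> b

Fill CYK table bottom-up:
  [0..0]={T1}  "b"  orig:{}
  [1..1]={A,S,T0}  "a"  orig:{A,S}
  [2..2]={T1}  "b"  orig:{}
  [3..3]={A,S,T0}  "a"  orig:{A,S}
  [4..4]={T1}  "b"  orig:{}
  [5..5]={A,S,T0}  "a"  orig:{A,S}
  [0..1]={S}  "ba"
  [1..2]=∅  "ab"
  [2..3]={S}  "ba"
  [3..4]=∅  "ab"
  [4..5]={S}  "ba"
  [0..2]=∅  "bab"
  [1..3]={A}  "aba"
  [2..4]=∅  "bab"
  [3..5]={A}  "aba"
  [0..3]={S}  "baba"
  [1..4]=∅  "abab"
  [2..5]={S}  "baba"
  [0..4]=∅  "babab"
  [1..5]={A}  "ababa"
  [0..5]={S}  "bababa"

S ∈ T[0,5] ⇒ YES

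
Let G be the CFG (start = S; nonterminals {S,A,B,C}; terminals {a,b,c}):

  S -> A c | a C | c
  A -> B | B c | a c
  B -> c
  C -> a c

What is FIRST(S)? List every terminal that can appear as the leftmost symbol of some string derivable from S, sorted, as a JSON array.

Compute FIRST by fixpoint:
round 1:
  A via A→a c: +{a}
  B via B→c: +{c}
  C via C→a c: +{a}
  S via S→A c: +{a}
  S via S→c: +{c}
  FIRST(S)={a,c}  FIRST(A)={a}  FIRST(B)={c}  FIRST(C)={a}
round 2:
  A via A→B: +{c}
  FIRST(S)={a,c}  FIRST(A)={a,c}  FIRST(B)={c}  FIRST(C)={a}
round 3: done
  FIRST(S)={a,c}  FIRST(A)={a,c}  FIRST(B)={c}  FIRST(C)={a}

FIRST(S) = ["a", "c"]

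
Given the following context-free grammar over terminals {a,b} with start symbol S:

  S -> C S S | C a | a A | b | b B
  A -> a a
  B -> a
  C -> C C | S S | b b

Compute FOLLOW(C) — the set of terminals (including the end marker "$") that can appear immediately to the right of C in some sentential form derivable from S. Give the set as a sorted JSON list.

FIRST iteration:
[1]
  A via A→a a: +{a}
  B via B→a: +{a}
  C via C→b b: +{b}
  S via S→C S S: +{b}
  S via S→a A: +{a}
  S: {a,b}  A: {a}  B: {a}  C: {b}
[2]
  C via C→S S: +{a}
  S: {a,b}  A: {a}  B: {a}  C: {a,b}
[3] (stable)
  S: {a,b}  A: {a}  B: {a}  C: {a,b}

FOLLOW iteration:
FOLLOW(S) := {$}
round 1:
  C→C C: FOLLOW(C) ⊇ FIRST(C) = {a,b}; new: +{a,b}
  C→S S: FOLLOW(S) ⊇ FIRST(S) = {a,b}; new: +{a,b}
  S→a A: FOLLOW(A) ⊇ FOLLOW(S) ⊇ {$,a,b}; new: +{$,a,b}
  S→b B: FOLLOW(B) ⊇ FOLLOW(S) ⊇ {$,a,b}; new: +{$,a,b}
  S: {$,a,b}  A: {$,a,b}  B: {$,a,b}  C: {a,b}
round 2: (no change)
  S: {$,a,b}  A: {$,a,b}  B: {$,a,b}  C: {a,b}

FOLLOW(C) = ["a", "b"]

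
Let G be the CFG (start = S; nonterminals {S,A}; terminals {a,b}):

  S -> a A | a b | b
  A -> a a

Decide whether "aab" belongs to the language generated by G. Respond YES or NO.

Convert to CNF:
  S -> T0 A | T0 T1 | b
  A -> T0 T0
  T0 -> a
  T1 -> b

CYK fill:
  [0..0]={T0}  "a"  orig:{}
  [1..1]={T0}  "a"  orig:{}
  [2..2]={S,T1}  "b"  orig:{S}
  [0..1]={A}  "aa"
  [1..2]={S}  "ab"
  [0..2]=∅  "aab"

S ∉ T[0,2] ⇒ NO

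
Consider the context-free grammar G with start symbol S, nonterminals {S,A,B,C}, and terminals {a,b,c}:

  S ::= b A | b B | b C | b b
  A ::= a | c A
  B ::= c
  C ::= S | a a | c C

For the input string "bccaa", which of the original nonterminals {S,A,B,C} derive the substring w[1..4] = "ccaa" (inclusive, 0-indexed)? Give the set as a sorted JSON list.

CNF form of G:
  S -> T2 A | T2 B | T2 C | T2 T2
  A -> T0 A | a
  B -> c
  C -> T0 C | T1 T1 | T2 A | T2 B | T2 C | T2 T2
  T0 -> c
  T1 -> a
  T2 -> b

Fill CYK table bottom-up — only the sub-triangle for w[1..4]:
  T[1,1] 'c' = {B,T0}  orig:{B}
  T[2,2] 'c' = {B,T0}  orig:{B}
  T[3,3] 'a' = {A,T1}  orig:{A}
  T[4,4] 'a' = {A,T1}  orig:{A}
  T[1,2] 'cc' = ∅
  T[2,3] 'ca' = {A}
  T[3,4] 'aa' = {C}
  T[1,3] 'cca' = {A}
  T[2,4] 'caa' = {C}
  T[1,4] 'ccaa' = {C}

Original NTs in T[1,4] deriving "ccaa": ["C"]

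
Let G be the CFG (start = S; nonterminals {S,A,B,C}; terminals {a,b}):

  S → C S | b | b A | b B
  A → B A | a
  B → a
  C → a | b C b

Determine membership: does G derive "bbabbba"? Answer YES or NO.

Convert to CNF:
  S -> C S | T0 A | T0 B | b
  A -> B A | a
  B -> a
  C -> T0 X1 | a
  T0 -> b
  X1 -> C T0

Fill CYK table bottom-up:
  cell(0,0) b: {S,T0}  orig:{S}
  cell(1,1) b: {S,T0}  orig:{S}
  cell(2,2) a: {A,B,C}
  cell(3,3) b: {S,T0}  orig:{S}
  cell(4,4) b: {S,T0}  orig:{S}
  cell(5,5) b: {S,T0}  orig:{S}
  cell(6,6) a: {A,B,C}
  cell(0,1) bb: ∅
  cell(1,2) ba: {S}
  cell(2,3) ab: {S,X1}  orig:{S}
  cell(3,4) bb: ∅
  cell(4,5) bb: ∅
  cell(5,6) ba: {S}
  cell(0,2) bba: ∅
  cell(1,3) bab: {C}
  cell(2,4) abb: ∅
  cell(3,5) bbb: ∅
  cell(4,6) bba: ∅
  cell(0,3) bbab: ∅
  cell(1,4) babb: {S,X1}  orig:{S}
  cell(2,5) abbb: ∅
  cell(3,6) bbba: ∅
  cell(0,4) bbabb: {C}
  cell(1,5) babbb: ∅
  cell(2,6) abbba: ∅
  cell(0,5) bbabbb: {S,X1}  orig:{S}
  cell(1,6) babbba: ∅
  cell(0,6) bbabbba: {S}

S ∈ T[0,6] ⇒ YES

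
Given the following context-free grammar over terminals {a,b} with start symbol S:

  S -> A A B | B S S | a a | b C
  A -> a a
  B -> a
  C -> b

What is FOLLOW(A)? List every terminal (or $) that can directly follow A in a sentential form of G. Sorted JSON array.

Compute FIRST by fixpoint:
iter 1:
  A via A→a a: +{a}
  B via B→a: +{a}
  C via C→b: +{b}
  S via S→A A B: +{a}
  S via S→b C: +{b}
  FIRST(S)={a,b}  FIRST(A)={a}  FIRST(B)={a}  FIRST(C)={b}
iter 2: (no change)
  FIRST(S)={a,b}  FIRST(A)={a}  FIRST(B)={a}  FIRST(C)={b}

Compute FOLLOW by fixpoint:
initialize: $ ∈ FOLLOW(S)
[1]
  S→A A B: FOLLOW(A) ⊇ FIRST(A) = {a}; new: +{a}
  S→A A B: FOLLOW(B) ⊇ FOLLOW(S) ⊇ {$}; new: +{$}
  S→B S S: FOLLOW(B) ⊇ FIRST(S) = {a,b}; new: +{a,b}
  S→B S S: FOLLOW(S) ⊇ FIRST(S) = {a,b}; new: +{a,b}
  S→b C: FOLLOW(C) ⊇ FOLLOW(S) ⊇ {$,a,b}; new: +{$,a,b}
  S: {$,a,b}  A: {a}  B: {$,a,b}  C: {$,a,b}
[2] — fixpoint
  S: {$,a,b}  A: {a}  B: {$,a,b}  C: {$,a,b}

FOLLOW(A) = ["a"]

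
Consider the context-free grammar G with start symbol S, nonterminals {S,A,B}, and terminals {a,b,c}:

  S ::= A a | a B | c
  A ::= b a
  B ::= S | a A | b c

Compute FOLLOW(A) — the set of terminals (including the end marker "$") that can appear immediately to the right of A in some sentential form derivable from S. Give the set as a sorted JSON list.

FIRST iteration:
iter 1:
  A via A→b a: +{b}
  B via B→a A: +{a}
  B via B→b c: +{b}
  S via S→A a: +{b}
  S via S→a B: +{a}
  S via S→c: +{c}
  S: {a,b,c}  A: {b}  B: {a,b}
iter 2:
  B via B→S: +{c}
  S: {a,b,c}  A: {b}  B: {a,b,c}
iter 3: done
  S: {a,b,c}  A: {b}  B: {a,b,c}

FOLLOW iteration:
FOLLOW(S) := {$}
pass 1:
  S→A a: FOLLOW(A) ⊇ FIRST(a) = {a}; new: +{a}
  S→a B: FOLLOW(B) ⊇ FOLLOW(S) ⊇ {$}; new: +{$}
  FOLLOW(S)={$}  FOLLOW(A)={a}  FOLLOW(B)={$}
pass 2:
  B→a A: FOLLOW(A) ⊇ FOLLOW(B) ⊇ {$}; new: +{$}
  FOLLOW(S)={$}  FOLLOW(A)={$,a}  FOLLOW(B)={$}
pass 3: — fixpoint
  FOLLOW(S)={$}  FOLLOW(A)={$,a}  FOLLOW(B)={$}

FOLLOW(A) = ["$", "a"]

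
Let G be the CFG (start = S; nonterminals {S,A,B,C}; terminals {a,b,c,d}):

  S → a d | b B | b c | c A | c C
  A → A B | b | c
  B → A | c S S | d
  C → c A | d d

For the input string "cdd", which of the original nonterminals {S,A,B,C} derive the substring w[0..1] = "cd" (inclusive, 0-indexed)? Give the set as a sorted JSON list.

Convert to CNF:
  S -> T0 A | T0 C | T2 T1 | T3 B | T3 T0
  A -> A B | b | c
  B -> A B | T0 X4 | b | c | d
  C -> T0 A | T1 T1
  T0 -> c
  T1 -> d
  T2 -> a
  T3 -> b
  X4 -> S S

Fill CYK table bottom-up (cells [i..j] with 0 ≤ i ≤ j ≤ 1 only):
  cell(0,0) c: {A,B,T0}  orig:{A,B}
  cell(1,1) d: {B,T1}  orig:{B}
  cell(0,1) cd: {A,B}

Original NTs in T[0,1] deriving "cd": ["A", "B"]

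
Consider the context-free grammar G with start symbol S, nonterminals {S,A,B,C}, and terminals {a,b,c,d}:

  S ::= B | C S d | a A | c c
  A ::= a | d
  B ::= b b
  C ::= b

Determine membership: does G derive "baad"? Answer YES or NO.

CNF form of G:
  S -> C X4 | T0 T0 | T2 A | T3 T3
  A -> a | d
  B -> T0 T0
  C -> b
  T0 -> b
  T1 -> d
  T2 -> a
  T3 -> c
  X4 -> S T1

CYK table (by increasing span):
  cell(0,0) b: {C,T0}  orig:{C}
  cell(1,1) a: {A,T2}  orig:{A}
  cell(2,2) a: {A,T2}  orig:{A}
  cell(3,3) d: {A,T1}  orig:{A}
  cell(0,1) ba: ∅
  cell(1,2) aa: {S}
  cell(2,3) ad: {S}
  cell(0,2) baa: ∅
  cell(1,3) aad: {X4}  orig:{}
  cell(0,3) baad: {S}

S ∈ T[0,3] ⇒ YES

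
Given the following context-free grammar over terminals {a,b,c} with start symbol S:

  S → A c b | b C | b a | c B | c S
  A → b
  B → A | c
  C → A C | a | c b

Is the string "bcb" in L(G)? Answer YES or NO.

Convert to CNF:
  S -> A X3 | T0 B | T0 S | T1 C | T1 T2
  A -> b
  B -> b | c
  C -> A C | T0 T1 | a
  T0 -> c
  T1 -> b
  T2 -> a
  X3 -> T0 T1

Fill CYK table bottom-up:
  cell(0,0) b: {A,B,T1}  orig:{A,B}
  cell(1,1) c: {B,T0}  orig:{B}
  cell(2,2) b: {A,B,T1}  orig:{A,B}
  cell(0,1) bc: ∅
  cell(1,2) cb: {C,S,X3}  orig:{C,S}
  cell(0,2) bcb: {C,S}

S ∈ T[0,2] ⇒ YES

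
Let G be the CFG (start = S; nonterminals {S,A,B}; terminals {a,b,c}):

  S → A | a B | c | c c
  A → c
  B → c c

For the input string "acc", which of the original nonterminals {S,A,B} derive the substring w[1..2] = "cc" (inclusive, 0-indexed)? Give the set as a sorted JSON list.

CNF form of G:
  S -> T0 T0 | T1 B | c
  A -> c
  B -> T0 T0
  T0 -> c
  T1 -> a

CYK table (by increasing span) — only the sub-triangle for w[1..2]:
  [1..1]={A,S,T0}  "c"  orig:{A,S}
  [2..2]={A,S,T0}  "c"  orig:{A,S}
  [1..2]={B,S}  "cc"

Original NTs in T[1,2] deriving "cc": ["B", "S"]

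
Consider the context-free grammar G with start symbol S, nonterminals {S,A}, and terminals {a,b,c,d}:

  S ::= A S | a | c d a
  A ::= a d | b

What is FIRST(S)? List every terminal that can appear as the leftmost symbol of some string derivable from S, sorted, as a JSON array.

FIRST iteration:
iter 1:
  A via A→a d: +{a}
  A via A→b: +{b}
  S via S→A S: +{a,b}
  S via S→c d a: +{c}
  FIRST(S)={a,b,c}  FIRST(A)={a,b}
iter 2: (stable)
  FIRST(S)={a,b,c}  FIRST(A)={a,b}

FIRST(S) = ["a", "b", "c"]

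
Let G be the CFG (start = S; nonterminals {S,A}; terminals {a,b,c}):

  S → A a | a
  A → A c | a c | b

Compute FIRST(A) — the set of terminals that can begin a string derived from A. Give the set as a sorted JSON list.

Compute FIRST by fixpoint:
pass 1:
  A via A→a c: +{a}
  A via A→b: +{b}
  S via S→A a: +{a,b}
  S: {a,b}  A: {a,b}
pass 2: (no change)
  S: {a,b}  A: {a,b}

FIRST(A) = ["a", "b"]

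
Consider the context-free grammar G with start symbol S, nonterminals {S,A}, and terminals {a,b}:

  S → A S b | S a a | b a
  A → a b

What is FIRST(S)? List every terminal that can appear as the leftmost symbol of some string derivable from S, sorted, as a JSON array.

Compute FIRST by fixpoint:
pass 1:
  A via A→a b: +{a}
  S via S→A S b: +{a}
  S via S→b a: +{b}
  S: {a,b}  A: {a}
pass 2: (no change)
  S: {a,b}  A: {a}

FIRST(S) = ["a", "b"]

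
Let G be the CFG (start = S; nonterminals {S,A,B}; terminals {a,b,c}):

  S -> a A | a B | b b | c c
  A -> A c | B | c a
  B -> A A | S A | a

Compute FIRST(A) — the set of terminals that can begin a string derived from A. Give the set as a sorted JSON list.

FIRST iteration:
[1]
  A via A→c a: +{c}
  B via B→A A: +{c}
  B via B→a: +{a}
  S via S→a A: +{a}
  S via S→b b: +{b}
  S via S→c c: +{c}
  S: {a,b,c}  A: {c}  B: {a,c}
[2]
  A via A→B: +{a}
  B via B→S A: +{b}
  S: {a,b,c}  A: {a,c}  B: {a,b,c}
[3]
  A via A→B: +{b}
  S: {a,b,c}  A: {a,b,c}  B: {a,b,c}
[4] done
  S: {a,b,c}  A: {a,b,c}  B: {a,b,c}

FIRST(A) = ["a", "b", "c"]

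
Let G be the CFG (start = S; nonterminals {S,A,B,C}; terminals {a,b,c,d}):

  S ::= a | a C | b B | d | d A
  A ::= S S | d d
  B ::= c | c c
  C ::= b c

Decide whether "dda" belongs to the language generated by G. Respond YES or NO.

CNF form of G:
  S -> T0 A | T2 B | T3 C | a | d
  A -> S S | T0 T0
  B -> T1 T1 | c
  C -> T2 T1
  T0 -> d
  T1 -> c
  T2 -> b
  T3 -> a

Fill CYK table bottom-up:
  T[0,0] 'd' = {S,T0}  orig:{S}
  T[1,1] 'd' = {S,T0}  orig:{S}
  T[2,2] 'a' = {S,T3}  orig:{S}
  T[0,1] 'dd' = {A}
  T[1,2] 'da' = {A}
  T[0,2] 'dda' = {S}

S ∈ T[0,2] ⇒ YES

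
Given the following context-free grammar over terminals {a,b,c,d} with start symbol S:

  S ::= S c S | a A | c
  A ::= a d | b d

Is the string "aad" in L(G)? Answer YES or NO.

CNF form of G:
  S -> S X4 | T0 A | c
  A -> T0 T1 | T2 T1
  T0 -> a
  T1 -> d
  T2 -> b
  T3 -> c
  X4 -> T3 S

Fill CYK table bottom-up:
  cell(0,0) a: {T0}  orig:{}
  cell(1,1) a: {T0}  orig:{}
  cell(2,2) d: {T1}  orig:{}
  cell(0,1) aa: ∅
  cell(1,2) ad: {A}
  cell(0,2) aad: {S}

S ∈ T[0,2] ⇒ YES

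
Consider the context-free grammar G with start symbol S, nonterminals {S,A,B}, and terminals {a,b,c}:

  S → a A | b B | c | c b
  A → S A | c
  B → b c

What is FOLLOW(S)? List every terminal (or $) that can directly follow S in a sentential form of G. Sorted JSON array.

Compute FIRST by fixpoint:
[1]
  A via A→c: +{c}
  B via B→b c: +{b}
  S via S→a A: +{a}
  S via S→b B: +{b}
  S via S→c: +{c}
  S: {a,b,c}  A: {c}  B: {b}
[2]
  A via A→S A: +{a,b}
  S: {a,b,c}  A: {a,b,c}  B: {b}
[3] (no change)
  S: {a,b,c}  A: {a,b,c}  B: {b}

Compute FOLLOW by fixpoint:
initialize: $ ∈ FOLLOW(S)
round 1:
  A→S A: FOLLOW(S) ⊇ FIRST(A) = {a,b,c}; new: +{a,b,c}
  S→a A: FOLLOW(A) ⊇ FOLLOW(S) ⊇ {$,a,b,c}; new: +{$,a,b,c}
  S→b B: FOLLOW(B) ⊇ FOLLOW(S) ⊇ {$,a,b,c}; new: +{$,a,b,c}
  FOLLOW(S)={$,a,b,c}  FOLLOW(A)={$,a,b,c}  FOLLOW(B)={$,a,b,c}
round 2: (no change)
  FOLLOW(S)={$,a,b,c}  FOLLOW(A)={$,a,b,c}  FOLLOW(B)={$,a,b,c}

FOLLOW(S) = ["$", "a", "b", "c"]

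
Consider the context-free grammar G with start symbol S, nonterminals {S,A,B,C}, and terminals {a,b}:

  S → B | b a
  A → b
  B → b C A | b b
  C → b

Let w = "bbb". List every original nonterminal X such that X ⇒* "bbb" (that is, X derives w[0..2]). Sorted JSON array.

CNF form of G:
  S -> T0 T0 | T0 T1 | T0 X3
  A -> b
  B -> T0 T0 | T0 X2
  C -> b
  T0 -> b
  T1 -> a
  X2 -> C A
  X3 -> C A

CYK fill (cells [i..j] with 0 ≤ i ≤ j ≤ 2 only):
  [0..0]={A,C,T0}  "b"  orig:{A,C}
  [1..1]={A,C,T0}  "b"  orig:{A,C}
  [2..2]={A,C,T0}  "b"  orig:{A,C}
  [0..1]={B,S,X2,X3}  "bb"  orig:{B,S}
  [1..2]={B,S,X2,X3}  "bb"  orig:{B,S}
  [0..2]={B,S}  "bbb"

Original NTs in T[0,2] deriving "bbb": ["B", "S"]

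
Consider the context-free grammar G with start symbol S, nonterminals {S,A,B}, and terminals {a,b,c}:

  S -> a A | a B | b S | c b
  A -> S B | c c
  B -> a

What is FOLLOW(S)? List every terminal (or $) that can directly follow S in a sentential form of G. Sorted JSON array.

FIRST iteration:
pass 1:
  A via A→c c: +{c}
  B via B→a: +{a}
  S via S→a A: +{a}
  S via S→b S: +{b}
  S via S→c b: +{c}
  S: {a,b,c}  A: {c}  B: {a}
pass 2:
  A via A→S B: +{a,b}
  S: {a,b,c}  A: {a,b,c}  B: {a}
pass 3: (stable)
  S: {a,b,c}  A: {a,b,c}  B: {a}

Compute FOLLOW by fixpoint:
seed FOLLOW(S) with $
round 1:
  A→S B: FOLLOW(S) ⊇ FIRST(B) = {a}; new: +{a}
  S→a A: FOLLOW(A) ⊇ FOLLOW(S) ⊇ {$,a}; new: +{$,a}
  S→a B: FOLLOW(B) ⊇ FOLLOW(S) ⊇ {$,a}; new: +{$,a}
  S: {$,a}  A: {$,a}  B: {$,a}
round 2: (no change)
  S: {$,a}  A: {$,a}  B: {$,a}

FOLLOW(S) = ["$", "a"]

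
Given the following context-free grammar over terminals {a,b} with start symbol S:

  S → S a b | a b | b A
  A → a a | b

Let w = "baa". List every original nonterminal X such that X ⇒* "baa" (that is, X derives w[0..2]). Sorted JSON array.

Convert to CNF:
  S -> S X2 | T0 T1 | T1 A
  A -> T0 T0 | b
  T0 -> a
  T1 -> b
  X2 -> T0 T1

CYK fill — only the sub-triangle for w[0..2]:
  [0..0]={A,T1}  "b"  orig:{A}
  [1..1]={T0}  "a"  orig:{}
  [2..2]={T0}  "a"  orig:{}
  [0..1]=∅  "ba"
  [1..2]={A}  "aa"
  [0..2]={S}  "baa"

Original NTs in T[0,2] deriving "baa": ["S"]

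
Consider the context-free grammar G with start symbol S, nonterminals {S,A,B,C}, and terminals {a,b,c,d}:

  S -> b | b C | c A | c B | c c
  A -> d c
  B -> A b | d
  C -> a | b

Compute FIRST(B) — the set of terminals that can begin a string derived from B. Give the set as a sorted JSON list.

Compute FIRST by fixpoint:
round 1:
  A via A→d c: +{d}
  B via B→A b: +{d}
  C via C→a: +{a}
  C via C→b: +{b}
  S via S→b: +{b}
  S via S→c A: +{c}
  S: {b,c}  A: {d}  B: {d}  C: {a,b}
round 2: (no change)
  S: {b,c}  A: {d}  B: {d}  C: {a,b}

FIRST(B) = ["d"]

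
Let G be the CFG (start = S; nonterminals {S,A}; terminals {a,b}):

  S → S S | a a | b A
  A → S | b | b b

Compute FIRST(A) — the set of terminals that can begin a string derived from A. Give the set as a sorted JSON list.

FIRST sets, iterate to fixpoint:
[1]
  A via A→b: +{b}
  S via S→a a: +{a}
  S via S→b A: +{b}
  FIRST[S]={a,b}  FIRST[A]={b}
[2]
  A via A→S: +{a}
  FIRST[S]={a,b}  FIRST[A]={a,b}
[3] — fixpoint
  FIRST[S]={a,b}  FIRST[A]={a,b}

FIRST(A) = ["a", "b"]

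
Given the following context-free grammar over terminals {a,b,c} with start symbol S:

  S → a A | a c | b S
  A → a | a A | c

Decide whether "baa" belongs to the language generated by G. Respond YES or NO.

CNF form of G:
  S -> T0 A | T0 T1 | T2 S
  A -> T0 A | a | c
  T0 -> a
  T1 -> c
  T2 -> b

CYK fill:
  [0..0]={T2}  "b"  orig:{}
  [1..1]={A,T0}  "a"  orig:{A}
  [2..2]={A,T0}  "a"  orig:{A}
  [0..1]=∅  "ba"
  [1..2]={A,S}  "aa"
  [0..2]={S}  "baa"

S ∈ T[0,2] ⇒ YES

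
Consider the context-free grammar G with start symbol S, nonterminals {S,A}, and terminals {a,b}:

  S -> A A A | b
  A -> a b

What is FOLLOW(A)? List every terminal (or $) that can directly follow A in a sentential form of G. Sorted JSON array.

FIRST sets, iterate to fixpoint:
pass 1:
  A via A→a b: +{a}
  S via S→A A A: +{a}
  S via S→b: +{b}
  S: {a,b}  A: {a}
pass 2: done
  S: {a,b}  A: {a}

FOLLOW sets:
FOLLOW(S) := {$}
pass 1:
  S→A A A: FOLLOW(A) ⊇ FIRST(A) = {a}; new: +{a}
  S→A A A: FOLLOW(A) ⊇ FOLLOW(S) ⊇ {$}; new: +{$}
  S: {$}  A: {$,a}
pass 2: done
  S: {$}  A: {$,a}

FOLLOW(A) = ["$", "a"]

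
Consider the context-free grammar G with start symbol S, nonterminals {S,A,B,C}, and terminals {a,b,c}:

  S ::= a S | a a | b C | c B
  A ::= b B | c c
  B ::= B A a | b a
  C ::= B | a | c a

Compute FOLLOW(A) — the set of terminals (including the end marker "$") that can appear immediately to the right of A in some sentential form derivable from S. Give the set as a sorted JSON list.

Compute FIRST by fixpoint:
round 1:
  A via A→b B: +{b}
  A via A→c c: +{c}
  B via B→b a: +{b}
  C via C→B: +{b}
  C via C→a: +{a}
  C via C→c a: +{c}
  S via S→a S: +{a}
  S via S→b C: +{b}
  S via S→c B: +{c}
  FIRST[S]={a,b,c}  FIRST[A]={b,c}  FIRST[B]={b}  FIRST[C]={a,b,c}
round 2: — fixpoint
  FIRST[S]={a,b,c}  FIRST[A]={b,c}  FIRST[B]={b}  FIRST[C]={a,b,c}

FOLLOW iteration:
seed FOLLOW(S) with $
round 1:
  B→B A a: FOLLOW(B) ⊇ FIRST(A) = {b,c}; new: +{b,c}
  B→B A a: FOLLOW(A) ⊇ FIRST(a) = {a}; new: +{a}
  S→b C: FOLLOW(C) ⊇ FOLLOW(S) ⊇ {$}; new: +{$}
  S→c B: FOLLOW(B) ⊇ FOLLOW(S) ⊇ {$}; new: +{$}
  FOLLOW(S)={$}  FOLLOW(A)={a}  FOLLOW(B)={$,b,c}  FOLLOW(C)={$}
round 2:
  A→b B: FOLLOW(B) ⊇ FOLLOW(A) ⊇ {a}; new: +{a}
  FOLLOW(S)={$}  FOLLOW(A)={a}  FOLLOW(B)={$,a,b,c}  FOLLOW(C)={$}
round 3: done
  FOLLOW(S)={$}  FOLLOW(A)={a}  FOLLOW(B)={$,a,b,c}  FOLLOW(C)={$}

FOLLOW(A) = ["a"]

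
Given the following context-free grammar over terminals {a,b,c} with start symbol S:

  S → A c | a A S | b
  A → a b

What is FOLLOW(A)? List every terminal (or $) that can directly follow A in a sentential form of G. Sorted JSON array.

FIRST sets, iterate to fixpoint:
round 1:
  A via A→a b: +{a}
  S via S→A c: +{a}
  S via S→b: +{b}
  FIRST(S)={a,b}  FIRST(A)={a}
round 2: (stable)
  FIRST(S)={a,b}  FIRST(A)={a}

FOLLOW sets:
initialize: $ ∈ FOLLOW(S)
round 1:
  S→A c: FOLLOW(A) ⊇ FIRST(c) = {c}; new: +{c}
  S→a A S: FOLLOW(A) ⊇ FIRST(S) = {a,b}; new: +{a,b}
  FOLLOW(S)={$}  FOLLOW(A)={a,b,c}
round 2: (stable)
  FOLLOW(S)={$}  FOLLOW(A)={a,b,c}

FOLLOW(A) = ["a", "b", "c"]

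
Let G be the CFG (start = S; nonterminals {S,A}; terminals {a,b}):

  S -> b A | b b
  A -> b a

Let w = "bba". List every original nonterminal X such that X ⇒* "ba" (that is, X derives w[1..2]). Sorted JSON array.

Convert to CNF:
  S -> T0 A | T0 T0
  A -> T0 T1
  T0 -> b
  T1 -> a

Fill CYK table bottom-up (cells [i..j] with 1 ≤ i ≤ j ≤ 2 only):
  cell(1,1) b: {T0}  orig:{}
  cell(2,2) a: {T1}  orig:{}
  cell(1,2) ba: {A}

Original NTs in T[1,2] deriving "ba": ["A"]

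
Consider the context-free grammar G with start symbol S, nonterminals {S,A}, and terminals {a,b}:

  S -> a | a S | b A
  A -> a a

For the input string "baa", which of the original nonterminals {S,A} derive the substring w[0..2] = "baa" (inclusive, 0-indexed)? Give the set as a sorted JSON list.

Convert to CNF:
  S -> T0 S | T1 A | a
  A -> T0 T0
  T0 -> a
  T1 -> b

Fill CYK table bottom-up — only the sub-triangle for w[0..2]:
  cell(0,0) b: {T1}  orig:{}
  cell(1,1) a: {S,T0}  orig:{S}
  cell(2,2) a: {S,T0}  orig:{S}
  cell(0,1) ba: ∅
  cell(1,2) aa: {A,S}
  cell(0,2) baa: {S}

Original NTs in T[0,2] deriving "baa": ["S"]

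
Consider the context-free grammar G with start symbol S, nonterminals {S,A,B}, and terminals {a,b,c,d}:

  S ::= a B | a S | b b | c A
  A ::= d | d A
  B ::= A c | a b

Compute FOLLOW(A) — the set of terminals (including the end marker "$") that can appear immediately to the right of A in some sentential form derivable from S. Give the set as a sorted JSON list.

Compute FIRST by fixpoint:
round 1:
  A via A→d: +{d}
  B via B→A c: +{d}
  B via B→a b: +{a}
  S via S→a B: +{a}
  S via S→b b: +{b}
  S via S→c A: +{c}
  FIRST(S)={a,b,c}  FIRST(A)={d}  FIRST(B)={a,d}
round 2: done
  FIRST(S)={a,b,c}  FIRST(A)={d}  FIRST(B)={a,d}

FOLLOW iteration:
seed FOLLOW(S) with $
[1]
  B→A c: FOLLOW(A) ⊇ FIRST(c) = {c}; new: +{c}
  S→a B: FOLLOW(B) ⊇ FOLLOW(S) ⊇ {$}; new: +{$}
  S→c A: FOLLOW(A) ⊇ FOLLOW(S) ⊇ {$}; new: +{$}
  FOLLOW[S]={$}  FOLLOW[A]={$,c}  FOLLOW[B]={$}
[2] (stable)
  FOLLOW[S]={$}  FOLLOW[A]={$,c}  FOLLOW[B]={$}

FOLLOW(A) = ["$", "c"]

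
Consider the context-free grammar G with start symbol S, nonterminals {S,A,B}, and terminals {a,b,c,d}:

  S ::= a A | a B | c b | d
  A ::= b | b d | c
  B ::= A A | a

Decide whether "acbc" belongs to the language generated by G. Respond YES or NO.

CNF form of G:
  S -> T2 A | T2 B | T3 T0 | d
  A -> T0 T1 | b | c
  B -> A A | a
  T0 -> b
  T1 -> d
  T2 -> a
  T3 -> c

CYK table (by increasing span):
  [0..0]={B,T2}  "a"  orig:{B}
  [1..1]={A,T3}  "c"  orig:{A}
  [2..2]={A,T0}  "b"  orig:{A}
  [3..3]={A,T3}  "c"  orig:{A}
  [0..1]={S}  "ac"
  [1..2]={B,S}  "cb"
  [2..3]={B}  "bc"
  [0..2]={S}  "acb"
  [1..3]=∅  "cbc"
  [0..3]=∅  "acbc"

S ∉ T[0,3] ⇒ NO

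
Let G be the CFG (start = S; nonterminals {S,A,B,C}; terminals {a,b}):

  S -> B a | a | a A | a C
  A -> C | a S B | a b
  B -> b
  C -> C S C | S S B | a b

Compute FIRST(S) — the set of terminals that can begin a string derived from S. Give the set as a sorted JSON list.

Compute FIRST by fixpoint:
round 1:
  A via A→a S B: +{a}
  B via B→b: +{b}
  C via C→a b: +{a}
  S via S→B a: +{b}
  S via S→a: +{a}
  S: {a,b}  A: {a}  B: {b}  C: {a}
round 2:
  C via C→S S B: +{b}
  S: {a,b}  A: {a}  B: {b}  C: {a,b}
round 3:
  A via A→C: +{b}
  S: {a,b}  A: {a,b}  B: {b}  C: {a,b}
round 4: (no change)
  S: {a,b}  A: {a,b}  B: {b}  C: {a,b}

FIRST(S) = ["a", "b"]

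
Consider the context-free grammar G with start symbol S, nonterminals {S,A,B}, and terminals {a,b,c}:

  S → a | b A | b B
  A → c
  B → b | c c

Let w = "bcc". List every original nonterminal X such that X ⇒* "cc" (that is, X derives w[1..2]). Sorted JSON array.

CNF form of G:
  S -> T1 A | T1 B | a
  A -> c
  B -> T0 T0 | b
  T0 -> c
  T1 -> b

CYK fill, restricted to cells inside w[1..2]:
  [1..1]={A,T0}  "c"  orig:{A}
  [2..2]={A,T0}  "c"  orig:{A}
  [1..2]={B}  "cc"

Original NTs in T[1,2] deriving "cc": ["B"]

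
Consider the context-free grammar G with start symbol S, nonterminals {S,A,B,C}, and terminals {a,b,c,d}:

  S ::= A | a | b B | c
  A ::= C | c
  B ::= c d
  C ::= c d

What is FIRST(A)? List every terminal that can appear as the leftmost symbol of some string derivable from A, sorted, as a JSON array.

FIRST iteration:
pass 1:
  A via A→c: +{c}
  B via B→c d: +{c}
  C via C→c d: +{c}
  S via S→A: +{c}
  S via S→a: +{a}
  S via S→b B: +{b}
  FIRST[S]={a,b,c}  FIRST[A]={c}  FIRST[B]={c}  FIRST[C]={c}
pass 2: (stable)
  FIRST[S]={a,b,c}  FIRST[A]={c}  FIRST[B]={c}  FIRST[C]={c}

FIRST(A) = ["c"]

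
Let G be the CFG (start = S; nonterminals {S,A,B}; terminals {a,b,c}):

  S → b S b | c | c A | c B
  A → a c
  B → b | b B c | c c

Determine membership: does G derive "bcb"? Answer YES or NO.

Convert to CNF:
  S -> T1 A | T1 B | T2 X4 | c
  A -> T0 T1
  B -> T1 T1 | T2 X3 | b
  T0 -> a
  T1 -> c
  T2 -> b
  X3 -> B T1
  X4 -> S T2

CYK fill:
  T[0,0] 'b' = {B,T2}  orig:{B}
  T[1,1] 'c' = {S,T1}  orig:{S}
  T[2,2] 'b' = {B,T2}  orig:{B}
  T[0,1] 'bc' = {X3}  orig:{}
  T[1,2] 'cb' = {S,X4}  orig:{S}
  T[0,2] 'bcb' = {S}

S ∈ T[0,2] ⇒ YES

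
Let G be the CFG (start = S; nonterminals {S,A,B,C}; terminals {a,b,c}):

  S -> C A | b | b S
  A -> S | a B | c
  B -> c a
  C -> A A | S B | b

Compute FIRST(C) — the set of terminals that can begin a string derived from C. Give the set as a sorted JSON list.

FIRST sets, iterate to fixpoint:
[1]
  A via A→a B: +{a}
  A via A→c: +{c}
  B via B→c a: +{c}
  C via C→A A: +{a,c}
  C via C→b: +{b}
  S via S→C A: +{a,b,c}
  FIRST(S)={a,b,c}  FIRST(A)={a,c}  FIRST(B)={c}  FIRST(C)={a,b,c}
[2]
  A via A→S: +{b}
  FIRST(S)={a,b,c}  FIRST(A)={a,b,c}  FIRST(B)={c}  FIRST(C)={a,b,c}
[3] (stable)
  FIRST(S)={a,b,c}  FIRST(A)={a,b,c}  FIRST(B)={c}  FIRST(C)={a,b,c}

FIRST(C) = ["a", "b", "c"]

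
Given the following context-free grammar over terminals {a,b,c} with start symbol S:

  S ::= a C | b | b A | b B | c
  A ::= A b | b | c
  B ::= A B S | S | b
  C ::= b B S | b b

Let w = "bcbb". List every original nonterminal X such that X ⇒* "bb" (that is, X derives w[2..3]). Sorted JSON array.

Convert to CNF:
  S -> T0 A | T0 B | T1 C | b | c
  A -> A T0 | b | c
  B -> A X2 | T0 A | T0 B | T1 C | b | c
  C -> T0 T0 | T0 X3
  T0 -> b
  T1 -> a
  X2 -> B S
  X3 -> B S

Fill CYK table bottom-up (cells [i..j] with 2 ≤ i ≤ j ≤ 3 only):
  cell(2,2) b: {A,B,S,T0}  orig:{A,B,S}
  cell(3,3) b: {A,B,S,T0}  orig:{A,B,S}
  cell(2,3) bb: {A,B,C,S,X2,X3}  orig:{A,B,C,S}

Original NTs in T[2,3] deriving "bb": ["A", "B", "C", "S"]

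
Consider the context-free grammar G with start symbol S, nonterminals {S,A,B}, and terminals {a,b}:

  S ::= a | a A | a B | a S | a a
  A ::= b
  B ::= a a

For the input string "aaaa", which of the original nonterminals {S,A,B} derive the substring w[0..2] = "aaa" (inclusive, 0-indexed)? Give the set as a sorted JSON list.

Convert to CNF:
  S -> T0 A | T0 B | T0 S | T0 T0 | a
  A -> b
  B -> T0 T0
  T0 -> a

Fill CYK table bottom-up — only the sub-triangle for w[0..2]:
  [0..0]={S,T0}  "a"  orig:{S}
  [1..1]={S,T0}  "a"  orig:{S}
  [2..2]={S,T0}  "a"  orig:{S}
  [0..1]={B,S}  "aa"
  [1..2]={B,S}  "aa"
  [0..2]={S}  "aaa"

Original NTs in T[0,2] deriving "aaa": ["S"]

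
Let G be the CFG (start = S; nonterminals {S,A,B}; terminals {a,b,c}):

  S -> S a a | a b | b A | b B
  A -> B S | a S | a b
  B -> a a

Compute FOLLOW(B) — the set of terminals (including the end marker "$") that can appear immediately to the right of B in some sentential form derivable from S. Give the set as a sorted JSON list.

Compute FIRST by fixpoint:
[1]
  A via A→a S: +{a}
  B via B→a a: +{a}
  S via S→a b: +{a}
  S via S→b A: +{b}
  FIRST[S]={a,b}  FIRST[A]={a}  FIRST[B]={a}
[2] (no change)
  FIRST[S]={a,b}  FIRST[A]={a}  FIRST[B]={a}

FOLLOW iteration:
seed FOLLOW(S) with $
pass 1:
  A→B S: FOLLOW(B) ⊇ FIRST(S) = {a,b}; new: +{a,b}
  S→S a a: FOLLOW(S) ⊇ FIRST(a) = {a}; new: +{a}
  S→b A: FOLLOW(A) ⊇ FOLLOW(S) ⊇ {$,a}; new: +{$,a}
  S→b B: FOLLOW(B) ⊇ FOLLOW(S) ⊇ {$,a}; new: +{$}
  S: {$,a}  A: {$,a}  B: {$,a,b}
pass 2: (stable)
  S: {$,a}  A: {$,a}  B: {$,a,b}

FOLLOW(B) = ["$", "a", "b"]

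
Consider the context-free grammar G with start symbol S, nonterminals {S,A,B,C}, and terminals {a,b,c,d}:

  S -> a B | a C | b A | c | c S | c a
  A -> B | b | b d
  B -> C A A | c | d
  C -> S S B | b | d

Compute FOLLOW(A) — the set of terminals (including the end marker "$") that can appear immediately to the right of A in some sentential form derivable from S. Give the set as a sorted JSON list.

Compute FIRST by fixpoint:
[1]
  A via A→b: +{b}
  B via B→c: +{c}
  B via B→d: +{d}
  C via C→b: +{b}
  C via C→d: +{d}
  S via S→a B: +{a}
  S via S→b A: +{b}
  S via S→c: +{c}
  FIRST[S]={a,b,c}  FIRST[A]={b}  FIRST[B]={c,d}  FIRST[C]={b,d}
[2]
  A via A→B: +{c,d}
  B via B→C A A: +{b}
  C via C→S S B: +{a,c}
  FIRST[S]={a,b,c}  FIRST[A]={b,c,d}  FIRST[B]={b,c,d}  FIRST[C]={a,b,c,d}
[3]
  B via B→C A A: +{a}
  FIRST[S]={a,b,c}  FIRST[A]={b,c,d}  FIRST[B]={a,b,c,d}  FIRST[C]={a,b,c,d}
[4]
  A via A→B: +{a}
  FIRST[S]={a,b,c}  FIRST[A]={a,b,c,d}  FIRST[B]={a,b,c,d}  FIRST[C]={a,b,c,d}
[5] — fixpoint
  FIRST[S]={a,b,c}  FIRST[A]={a,b,c,d}  FIRST[B]={a,b,c,d}  FIRST[C]={a,b,c,d}

FOLLOW iteration:
initialize: $ ∈ FOLLOW(S)
round 1:
  B→C A A: FOLLOW(C) ⊇ FIRST(A) = {a,b,c,d}; new: +{a,b,c,d}
  B→C A A: FOLLOW(A) ⊇ FIRST(A) = {a,b,c,d}; new: +{a,b,c,d}
  C→S S B: FOLLOW(S) ⊇ FIRST(S) = {a,b,c}; new: +{a,b,c}
  C→S S B: FOLLOW(S) ⊇ FIRST(B) = {a,b,c,d}; new: +{d}
  C→S S B: FOLLOW(B) ⊇ FOLLOW(C) ⊇ {a,b,c,d}; new: +{a,b,c,d}
  S→a B: FOLLOW(B) ⊇ FOLLOW(S) ⊇ {$,a,b,c,d}; new: +{$}
  S→a C: FOLLOW(C) ⊇ FOLLOW(S) ⊇ {$,a,b,c,d}; new: +{$}
  S→b A: FOLLOW(A) ⊇ FOLLOW(S) ⊇ {$,a,b,c,d}; new: +{$}
  S: {$,a,b,c,d}  A: {$,a,b,c,d}  B: {$,a,b,c,d}  C: {$,a,b,c,d}
round 2: (no change)
  S: {$,a,b,c,d}  A: {$,a,b,c,d}  B: {$,a,b,c,d}  C: {$,a,b,c,d}

FOLLOW(A) = ["$", "a", "b", "c", "d"]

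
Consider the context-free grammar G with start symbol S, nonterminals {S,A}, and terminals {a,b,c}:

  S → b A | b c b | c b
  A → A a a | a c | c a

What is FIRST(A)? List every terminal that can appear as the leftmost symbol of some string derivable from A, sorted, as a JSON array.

FIRST iteration:
iter 1:
  A via A→a c: +{a}
  A via A→c a: +{c}
  S via S→b A: +{b}
  S via S→c b: +{c}
  FIRST(S)={b,c}  FIRST(A)={a,c}
iter 2: (stable)
  FIRST(S)={b,c}  FIRST(A)={a,c}

FIRST(A) = ["a", "c"]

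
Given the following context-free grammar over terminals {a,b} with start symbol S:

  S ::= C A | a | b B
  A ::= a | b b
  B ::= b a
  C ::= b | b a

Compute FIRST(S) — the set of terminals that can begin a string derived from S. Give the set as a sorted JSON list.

Compute FIRST by fixpoint:
[1]
  A via A→a: +{a}
  A via A→b b: +{b}
  B via B→b a: +{b}
  C via C→b: +{b}
  S via S→C A: +{b}
  S via S→a: +{a}
  S: {a,b}  A: {a,b}  B: {b}  C: {b}
[2] (stable)
  S: {a,b}  A: {a,b}  B: {b}  C: {b}

FIRST(S) = ["a", "b"]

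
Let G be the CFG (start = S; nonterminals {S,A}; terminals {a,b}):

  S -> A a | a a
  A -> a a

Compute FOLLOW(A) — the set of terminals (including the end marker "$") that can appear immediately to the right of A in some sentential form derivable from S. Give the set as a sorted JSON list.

FIRST sets, iterate to fixpoint:
[1]
  A via A→a a: +{a}
  S via S→A a: +{a}
  FIRST(S)={a}  FIRST(A)={a}
[2] done
  FIRST(S)={a}  FIRST(A)={a}

FOLLOW sets:
seed FOLLOW(S) with $
round 1:
  S→A a: FOLLOW(A) ⊇ FIRST(a) = {a}; new: +{a}
  S: {$}  A: {a}
round 2: (no change)
  S: {$}  A: {a}

FOLLOW(A) = ["a"]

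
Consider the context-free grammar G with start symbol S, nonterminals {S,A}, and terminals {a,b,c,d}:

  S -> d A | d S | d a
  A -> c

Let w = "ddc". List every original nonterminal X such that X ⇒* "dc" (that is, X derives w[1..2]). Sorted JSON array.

Convert to CNF:
  S -> T0 A | T0 S | T0 T1
  A -> c
  T0 -> d
  T1 -> a

CYK fill — only the sub-triangle for w[1..2]:
  T[1,1] 'd' = {T0}  orig:{}
  T[2,2] 'c' = {A}
  T[1,2] 'dc' = {S}

Original NTs in T[1,2] deriving "dc": ["S"]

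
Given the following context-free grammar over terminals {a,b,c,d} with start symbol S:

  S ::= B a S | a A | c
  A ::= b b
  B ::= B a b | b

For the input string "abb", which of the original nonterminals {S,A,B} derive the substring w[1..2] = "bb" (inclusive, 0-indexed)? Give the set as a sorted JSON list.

Convert to CNF:
  S -> B X3 | T1 A | c
  A -> T0 T0
  B -> B X2 | b
  T0 -> b
  T1 -> a
  X2 -> T1 T0
  X3 -> T1 S

CYK fill, restricted to cells inside w[1..2]:
  cell(1,1) b: {B,T0}  orig:{B}
  cell(2,2) b: {B,T0}  orig:{B}
  cell(1,2) bb: {A}

Original NTs in T[1,2] deriving "bb": ["A"]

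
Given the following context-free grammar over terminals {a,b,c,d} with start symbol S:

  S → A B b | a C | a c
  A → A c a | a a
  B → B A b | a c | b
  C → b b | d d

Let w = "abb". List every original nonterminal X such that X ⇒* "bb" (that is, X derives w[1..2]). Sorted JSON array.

Convert to CNF:
  S -> A X6 | T1 C | T1 T0
  A -> A X4 | T1 T1
  B -> B X5 | T1 T0 | b
  C -> T2 T2 | T3 T3
  T0 -> c
  T1 -> a
  T2 -> b
  T3 -> d
  X4 -> T0 T1
  X5 -> A T2
  X6 -> B T2

CYK table (by increasing span) — only the sub-triangle for w[1..2]:
  T[1,1] 'b' = {B,T2}  orig:{B}
  T[2,2] 'b' = {B,T2}  orig:{B}
  T[1,2] 'bb' = {C,X6}  orig:{C}

Original NTs in T[1,2] deriving "bb": ["C"]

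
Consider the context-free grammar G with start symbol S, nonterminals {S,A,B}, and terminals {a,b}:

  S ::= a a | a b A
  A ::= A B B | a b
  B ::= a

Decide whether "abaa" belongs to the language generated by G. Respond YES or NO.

CNF form of G:
  S -> T0 T0 | T0 X3
  A -> A X2 | T0 T1
  B -> a
  T0 -> a
  T1 -> b
  X2 -> B B
  X3 -> T1 A

Fill CYK table bottom-up:
  [0..0]={B,T0}  "a"  orig:{B}
  [1..1]={T1}  "b"  orig:{}
  [2..2]={B,T0}  "a"  orig:{B}
  [3..3]={B,T0}  "a"  orig:{B}
  [0..1]={A}  "ab"
  [1..2]=∅  "ba"
  [2..3]={S,X2}  "aa"  orig:{S}
  [0..2]=∅  "aba"
  [1..3]=∅  "baa"
  [0..3]={A}  "abaa"

S ∉ T[0,3] ⇒ NO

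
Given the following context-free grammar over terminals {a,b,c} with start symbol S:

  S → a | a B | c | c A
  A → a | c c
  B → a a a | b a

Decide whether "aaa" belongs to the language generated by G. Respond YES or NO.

CNF form of G:
  S -> T0 A | T1 B | a | c
  A -> T0 T0 | a
  B -> T1 X3 | T2 T1
  T0 -> c
  T1 -> a
  T2 -> b
  X3 -> T1 T1

Fill CYK table bottom-up:
  cell(0,0) a: {A,S,T1}  orig:{A,S}
  cell(1,1) a: {A,S,T1}  orig:{A,S}
  cell(2,2) a: {A,S,T1}  orig:{A,S}
  cell(0,1) aa: {X3}  orig:{}
  cell(1,2) aa: {X3}  orig:{}
  cell(0,2) aaa: {B}

S ∉ T[0,2] ⇒ NO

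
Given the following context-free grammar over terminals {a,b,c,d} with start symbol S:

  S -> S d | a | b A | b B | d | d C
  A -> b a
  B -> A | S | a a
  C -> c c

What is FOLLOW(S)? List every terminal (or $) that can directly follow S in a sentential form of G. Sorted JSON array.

FIRST iteration:
round 1:
  A via A→b a: +{b}
  B via B→A: +{b}
  B via B→a a: +{a}
  C via C→c c: +{c}
  S via S→a: +{a}
  S via S→b A: +{b}
  S via S→d: +{d}
  S: {a,b,d}  A: {b}  B: {a,b}  C: {c}
round 2:
  B via B→S: +{d}
  S: {a,b,d}  A: {b}  B: {a,b,d}  C: {c}
round 3: (stable)
  S: {a,b,d}  A: {b}  B: {a,b,d}  C: {c}

FOLLOW sets:
initialize: $ ∈ FOLLOW(S)
pass 1:
  S→S d: FOLLOW(S) ⊇ FIRST(d) = {d}; new: +{d}
  S→b A: FOLLOW(A) ⊇ FOLLOW(S) ⊇ {$,d}; new: +{$,d}
  S→b B: FOLLOW(B) ⊇ FOLLOW(S) ⊇ {$,d}; new: +{$,d}
  S→d C: FOLLOW(C) ⊇ FOLLOW(S) ⊇ {$,d}; new: +{$,d}
  FOLLOW(S)={$,d}  FOLLOW(A)={$,d}  FOLLOW(B)={$,d}  FOLLOW(C)={$,d}
pass 2: — fixpoint
  FOLLOW(S)={$,d}  FOLLOW(A)={$,d}  FOLLOW(B)={$,d}  FOLLOW(C)={$,d}

FOLLOW(S) = ["$", "d"]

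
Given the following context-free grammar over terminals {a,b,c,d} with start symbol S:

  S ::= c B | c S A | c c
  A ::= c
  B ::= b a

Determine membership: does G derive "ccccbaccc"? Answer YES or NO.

Convert to CNF:
  S -> T2 B | T2 T2 | T2 X3
  A -> c
  B -> T0 T1
  T0 -> b
  T1 -> a
  T2 -> c
  X3 -> S A

CYK fill:
  cell(0,0) c: {A,T2}  orig:{A}
  cell(1,1) c: {A,T2}  orig:{A}
  cell(2,2) c: {A,T2}  orig:{A}
  cell(3,3) c: {A,T2}  orig:{A}
  cell(4,4) b: {T0}  orig:{}
  cell(5,5) a: {T1}  orig:{}
  cell(6,6) c: {A,T2}  orig:{A}
  cell(7,7) c: {A,T2}  orig:{A}
  cell(8,8) c: {A,T2}  orig:{A}
  cell(0,1) cc: {S}
  cell(1,2) cc: {S}
  cell(2,3) cc: {S}
  cell(3,4) cb: ∅
  cell(4,5) ba: {B}
  cell(5,6) ac: ∅
  cell(6,7) cc: {S}
  cell(7,8) cc: {S}
  cell(0,2) ccc: {X3}  orig:{}
  cell(1,3) ccc: {X3}  orig:{}
  cell(2,4) ccb: ∅
  cell(3,5) cba: {S}
  cell(4,6) bac: ∅
  cell(5,7) acc: ∅
  cell(6,8) ccc: {X3}  orig:{}
  cell(0,3) cccc: {S}
  cell(1,4) cccb: ∅
  cell(2,5) ccba: ∅
  cell(3,6) cbac: {X3}  orig:{}
  cell(4,7) bacc: ∅
  cell(5,8) accc: ∅
  cell(0,4) ccccb: ∅
  cell(1,5) cccba: ∅
  cell(2,6) ccbac: {S}
  cell(3,7) cbacc: ∅
  cell(4,8) baccc: ∅
  cell(0,5) ccccba: ∅
  cell(1,6) cccbac: ∅
  cell(2,7) ccbacc: {X3}  orig:{}
  cell(3,8) cbaccc: ∅
  cell(0,6) ccccbac: ∅
  cell(1,7) cccbacc: {S}
  cell(2,8) ccbaccc: ∅
  cell(0,7) ccccbacc: ∅
  cell(1,8) cccbaccc: {X3}  orig:{}
  cell(0,8) ccccbaccc: {S}

S ∈ T[0,8] ⇒ YES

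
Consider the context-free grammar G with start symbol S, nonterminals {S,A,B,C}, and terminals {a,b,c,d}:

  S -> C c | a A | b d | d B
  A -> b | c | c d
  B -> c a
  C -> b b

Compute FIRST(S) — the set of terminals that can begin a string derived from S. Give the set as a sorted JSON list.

Compute FIRST by fixpoint:
iter 1:
  A via A→b: +{b}
  A via A→c: +{c}
  B via B→c a: +{c}
  C via C→b b: +{b}
  S via S→C c: +{b}
  S via S→a A: +{a}
  S via S→d B: +{d}
  S: {a,b,d}  A: {b,c}  B: {c}  C: {b}
iter 2: (stable)
  S: {a,b,d}  A: {b,c}  B: {c}  C: {b}

FIRST(S) = ["a", "b", "d"]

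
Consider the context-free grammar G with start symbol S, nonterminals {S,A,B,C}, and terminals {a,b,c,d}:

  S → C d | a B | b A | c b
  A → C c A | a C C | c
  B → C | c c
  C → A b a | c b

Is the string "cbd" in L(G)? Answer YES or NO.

CNF form of G:
  S -> C T3 | T0 T2 | T1 B | T2 A
  A -> C X4 | T1 X5 | c
  B -> A X6 | T0 T0 | T0 T2
  C -> A X7 | T0 T2
  T0 -> c
  T1 -> a
  T2 -> b
  T3 -> d
  X4 -> T0 A
  X5 -> C C
  X6 -> T2 T1
  X7 -> T2 T1

Fill CYK table bottom-up:
  cell(0,0) c: {A,T0}  orig:{A}
  cell(1,1) b: {T2}  orig:{}
  cell(2,2) d: {T3}  orig:{}
  cell(0,1) cb: {B,C,S}
  cell(1,2) bd: ∅
  cell(0,2) cbd: {S}

S ∈ T[0,2] ⇒ YES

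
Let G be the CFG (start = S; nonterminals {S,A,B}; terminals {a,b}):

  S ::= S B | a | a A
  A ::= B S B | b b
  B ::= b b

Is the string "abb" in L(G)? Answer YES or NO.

CNF form of G:
  S -> S B | T1 A | a
  A -> B X2 | T0 T0
  B -> T0 T0
  T0 -> b
  T1 -> a
  X2 -> S B

Fill CYK table bottom-up:
  cell(0,0) a: {S,T1}  orig:{S}
  cell(1,1) b: {T0}  orig:{}
  cell(2,2) b: {T0}  orig:{}
  cell(0,1) ab: ∅
  cell(1,2) bb: {A,B}
  cell(0,2) abb: {S,X2}  orig:{S}

S ∈ T[0,2] ⇒ YES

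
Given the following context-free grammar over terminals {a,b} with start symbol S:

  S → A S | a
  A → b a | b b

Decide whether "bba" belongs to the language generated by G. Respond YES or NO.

Convert to CNF:
  S -> A S | a
  A -> T0 T0 | T0 T1
  T0 -> b
  T1 -> a

Fill CYK table bottom-up:
  cell(0,0) b: {T0}  orig:{}
  cell(1,1) b: {T0}  orig:{}
  cell(2,2) a: {S,T1}  orig:{S}
  cell(0,1) bb: {A}
  cell(1,2) ba: {A}
  cell(0,2) bba: {S}

S ∈ T[0,2] ⇒ YES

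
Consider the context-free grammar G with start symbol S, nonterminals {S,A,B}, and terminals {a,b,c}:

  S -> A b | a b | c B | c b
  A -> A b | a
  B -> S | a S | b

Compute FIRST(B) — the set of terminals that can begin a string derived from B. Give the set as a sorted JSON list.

FIRST iteration:
pass 1:
  A via A→a: +{a}
  B via B→a S: +{a}
  B via B→b: +{b}
  S via S→A b: +{a}
  S via S→c B: +{c}
  FIRST[S]={a,c}  FIRST[A]={a}  FIRST[B]={a,b}
pass 2:
  B via B→S: +{c}
  FIRST[S]={a,c}  FIRST[A]={a}  FIRST[B]={a,b,c}
pass 3: (stable)
  FIRST[S]={a,c}  FIRST[A]={a}  FIRST[B]={a,b,c}

FIRST(B) = ["a", "b", "c"]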